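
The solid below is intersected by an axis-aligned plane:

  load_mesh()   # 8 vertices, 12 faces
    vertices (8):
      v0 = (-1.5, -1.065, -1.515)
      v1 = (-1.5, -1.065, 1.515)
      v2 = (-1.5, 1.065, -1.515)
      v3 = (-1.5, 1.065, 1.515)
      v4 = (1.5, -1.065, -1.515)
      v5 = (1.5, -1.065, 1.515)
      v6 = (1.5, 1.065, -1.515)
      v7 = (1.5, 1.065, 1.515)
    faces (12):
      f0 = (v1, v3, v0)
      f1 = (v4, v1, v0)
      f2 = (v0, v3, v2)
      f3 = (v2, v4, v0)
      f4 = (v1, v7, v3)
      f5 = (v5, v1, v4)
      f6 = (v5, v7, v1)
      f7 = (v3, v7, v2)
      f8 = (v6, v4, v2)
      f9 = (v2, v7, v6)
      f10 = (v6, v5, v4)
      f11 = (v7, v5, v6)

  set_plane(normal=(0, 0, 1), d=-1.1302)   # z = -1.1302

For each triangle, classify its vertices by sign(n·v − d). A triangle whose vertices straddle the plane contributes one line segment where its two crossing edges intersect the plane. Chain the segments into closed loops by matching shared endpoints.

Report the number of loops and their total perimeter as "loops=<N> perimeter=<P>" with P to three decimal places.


loops=1 perimeter=10.260

Straddling triangles (8 of 12):
  (v1,v3,v0) [++-] → (-1.5, -0.794497, -1.1302)–(-1.5, -1.065, -1.1302)  len=0.2705
  (v4,v1,v0) [-+-] → (1.11901, -1.065, -1.1302)–(-1.5, -1.065, -1.1302)  len=2.6190
  (v0,v3,v2) [-+-] → (-1.5, -0.794497, -1.1302)–(-1.5, 1.065, -1.1302)  len=1.8595
  (v5,v1,v4) [++-] → (1.11901, -1.065, -1.1302)–(1.5, -1.065, -1.1302)  len=0.3810
  (v3,v7,v2) [++-] → (-1.11901, 1.065, -1.1302)–(-1.5, 1.065, -1.1302)  len=0.3810
  (v2,v7,v6) [-+-] → (-1.11901, 1.065, -1.1302)–(1.5, 1.065, -1.1302)  len=2.6190
  (v6,v5,v4) [-+-] → (1.5, 0.794497, -1.1302)–(1.5, -1.065, -1.1302)  len=1.8595
  (v7,v5,v6) [++-] → (1.5, 0.794497, -1.1302)–(1.5, 1.065, -1.1302)  len=0.2705

Chained into 1 loop(s):
  loop 1: 8 segments, perimeter = 10.2600
Total perimeter = 10.260


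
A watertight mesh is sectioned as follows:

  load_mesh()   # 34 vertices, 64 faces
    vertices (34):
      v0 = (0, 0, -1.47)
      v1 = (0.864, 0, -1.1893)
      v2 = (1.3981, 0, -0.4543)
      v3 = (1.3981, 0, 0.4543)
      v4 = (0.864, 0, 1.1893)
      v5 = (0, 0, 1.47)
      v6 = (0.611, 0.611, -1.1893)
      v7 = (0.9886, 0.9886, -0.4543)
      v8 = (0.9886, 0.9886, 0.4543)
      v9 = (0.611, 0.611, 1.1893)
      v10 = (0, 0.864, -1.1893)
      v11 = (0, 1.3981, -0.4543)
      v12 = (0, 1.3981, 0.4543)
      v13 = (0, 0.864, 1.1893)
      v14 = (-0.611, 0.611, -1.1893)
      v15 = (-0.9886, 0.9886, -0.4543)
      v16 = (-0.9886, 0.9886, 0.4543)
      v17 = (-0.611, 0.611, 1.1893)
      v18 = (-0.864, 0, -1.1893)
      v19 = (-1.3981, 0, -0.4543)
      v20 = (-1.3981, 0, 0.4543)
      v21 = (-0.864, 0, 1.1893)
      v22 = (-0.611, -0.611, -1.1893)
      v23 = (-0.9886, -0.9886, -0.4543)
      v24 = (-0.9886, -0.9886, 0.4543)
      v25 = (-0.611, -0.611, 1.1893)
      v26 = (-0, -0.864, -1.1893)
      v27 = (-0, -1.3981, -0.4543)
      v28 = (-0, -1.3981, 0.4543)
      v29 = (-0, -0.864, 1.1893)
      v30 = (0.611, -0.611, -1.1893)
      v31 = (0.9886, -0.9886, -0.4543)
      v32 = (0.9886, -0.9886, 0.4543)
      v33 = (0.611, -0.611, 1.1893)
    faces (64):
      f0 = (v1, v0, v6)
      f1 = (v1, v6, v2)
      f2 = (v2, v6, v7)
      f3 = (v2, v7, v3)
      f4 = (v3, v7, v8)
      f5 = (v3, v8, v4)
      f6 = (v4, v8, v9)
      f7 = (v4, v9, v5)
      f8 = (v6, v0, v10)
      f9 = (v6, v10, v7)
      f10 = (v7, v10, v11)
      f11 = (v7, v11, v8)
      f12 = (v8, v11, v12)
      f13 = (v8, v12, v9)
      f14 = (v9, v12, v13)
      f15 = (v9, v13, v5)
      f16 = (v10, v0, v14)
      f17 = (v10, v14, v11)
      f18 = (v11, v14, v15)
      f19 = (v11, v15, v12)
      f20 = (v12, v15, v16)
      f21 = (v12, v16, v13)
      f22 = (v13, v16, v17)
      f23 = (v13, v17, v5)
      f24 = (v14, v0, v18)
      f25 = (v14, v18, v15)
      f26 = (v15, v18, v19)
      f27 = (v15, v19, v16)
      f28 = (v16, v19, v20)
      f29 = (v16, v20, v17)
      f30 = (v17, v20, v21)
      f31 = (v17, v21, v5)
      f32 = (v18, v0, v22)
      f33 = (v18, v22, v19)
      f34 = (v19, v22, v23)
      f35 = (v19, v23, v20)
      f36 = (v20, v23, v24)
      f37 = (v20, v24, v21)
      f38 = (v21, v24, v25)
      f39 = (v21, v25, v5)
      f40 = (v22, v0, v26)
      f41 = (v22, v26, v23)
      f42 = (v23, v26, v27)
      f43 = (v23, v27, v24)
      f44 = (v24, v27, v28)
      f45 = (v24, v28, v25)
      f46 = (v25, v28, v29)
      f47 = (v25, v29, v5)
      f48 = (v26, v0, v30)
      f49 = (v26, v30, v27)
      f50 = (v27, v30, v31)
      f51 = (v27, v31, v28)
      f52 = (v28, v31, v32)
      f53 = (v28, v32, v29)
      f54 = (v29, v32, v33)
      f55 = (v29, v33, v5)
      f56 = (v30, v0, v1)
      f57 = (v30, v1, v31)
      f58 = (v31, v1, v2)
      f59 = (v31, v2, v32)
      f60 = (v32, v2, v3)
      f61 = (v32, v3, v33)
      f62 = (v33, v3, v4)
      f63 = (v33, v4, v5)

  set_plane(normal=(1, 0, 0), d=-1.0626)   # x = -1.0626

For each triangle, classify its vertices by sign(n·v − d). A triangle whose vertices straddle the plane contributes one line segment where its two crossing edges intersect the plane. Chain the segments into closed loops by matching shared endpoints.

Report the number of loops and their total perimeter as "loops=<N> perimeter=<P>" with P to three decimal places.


loops=1 perimeter=5.546

Straddling triangles (10 of 64):
  (v15,v18,v19) [++-] → (-1.0626, 0, -0.915997)–(-1.0626, 0.809952, -0.4543)  len=0.9323
  (v15,v19,v16) [+-+] → (-1.0626, 0.809952, -0.4543)–(-1.0626, 0.809952, 0.290109)  len=0.7444
  (v16,v19,v20) [+--] → (-1.0626, 0.809952, 0.290109)–(-1.0626, 0.809952, 0.4543)  len=0.1642
  (v16,v20,v17) [+-+] → (-1.0626, 0.809952, 0.4543)–(-1.0626, 0.260438, 0.767592)  len=0.6325
  (v17,v20,v21) [+-+] → (-1.0626, 0.260438, 0.767592)–(-1.0626, 0, 0.915997)  len=0.2998
  (v18,v22,v19) [++-] → (-1.0626, -0.260438, -0.767592)–(-1.0626, 0, -0.915997)  len=0.2998
  (v19,v22,v23) [-++] → (-1.0626, -0.260438, -0.767592)–(-1.0626, -0.809952, -0.4543)  len=0.6325
  (v19,v23,v20) [-+-] → (-1.0626, -0.809952, -0.4543)–(-1.0626, -0.809952, -0.290109)  len=0.1642
  (v20,v23,v24) [-++] → (-1.0626, -0.809952, -0.290109)–(-1.0626, -0.809952, 0.4543)  len=0.7444
  (v20,v24,v21) [-++] → (-1.0626, -0.809952, 0.4543)–(-1.0626, 0, 0.915997)  len=0.9323

Chained into 1 loop(s):
  loop 1: 10 segments, perimeter = 5.5464
Total perimeter = 5.546


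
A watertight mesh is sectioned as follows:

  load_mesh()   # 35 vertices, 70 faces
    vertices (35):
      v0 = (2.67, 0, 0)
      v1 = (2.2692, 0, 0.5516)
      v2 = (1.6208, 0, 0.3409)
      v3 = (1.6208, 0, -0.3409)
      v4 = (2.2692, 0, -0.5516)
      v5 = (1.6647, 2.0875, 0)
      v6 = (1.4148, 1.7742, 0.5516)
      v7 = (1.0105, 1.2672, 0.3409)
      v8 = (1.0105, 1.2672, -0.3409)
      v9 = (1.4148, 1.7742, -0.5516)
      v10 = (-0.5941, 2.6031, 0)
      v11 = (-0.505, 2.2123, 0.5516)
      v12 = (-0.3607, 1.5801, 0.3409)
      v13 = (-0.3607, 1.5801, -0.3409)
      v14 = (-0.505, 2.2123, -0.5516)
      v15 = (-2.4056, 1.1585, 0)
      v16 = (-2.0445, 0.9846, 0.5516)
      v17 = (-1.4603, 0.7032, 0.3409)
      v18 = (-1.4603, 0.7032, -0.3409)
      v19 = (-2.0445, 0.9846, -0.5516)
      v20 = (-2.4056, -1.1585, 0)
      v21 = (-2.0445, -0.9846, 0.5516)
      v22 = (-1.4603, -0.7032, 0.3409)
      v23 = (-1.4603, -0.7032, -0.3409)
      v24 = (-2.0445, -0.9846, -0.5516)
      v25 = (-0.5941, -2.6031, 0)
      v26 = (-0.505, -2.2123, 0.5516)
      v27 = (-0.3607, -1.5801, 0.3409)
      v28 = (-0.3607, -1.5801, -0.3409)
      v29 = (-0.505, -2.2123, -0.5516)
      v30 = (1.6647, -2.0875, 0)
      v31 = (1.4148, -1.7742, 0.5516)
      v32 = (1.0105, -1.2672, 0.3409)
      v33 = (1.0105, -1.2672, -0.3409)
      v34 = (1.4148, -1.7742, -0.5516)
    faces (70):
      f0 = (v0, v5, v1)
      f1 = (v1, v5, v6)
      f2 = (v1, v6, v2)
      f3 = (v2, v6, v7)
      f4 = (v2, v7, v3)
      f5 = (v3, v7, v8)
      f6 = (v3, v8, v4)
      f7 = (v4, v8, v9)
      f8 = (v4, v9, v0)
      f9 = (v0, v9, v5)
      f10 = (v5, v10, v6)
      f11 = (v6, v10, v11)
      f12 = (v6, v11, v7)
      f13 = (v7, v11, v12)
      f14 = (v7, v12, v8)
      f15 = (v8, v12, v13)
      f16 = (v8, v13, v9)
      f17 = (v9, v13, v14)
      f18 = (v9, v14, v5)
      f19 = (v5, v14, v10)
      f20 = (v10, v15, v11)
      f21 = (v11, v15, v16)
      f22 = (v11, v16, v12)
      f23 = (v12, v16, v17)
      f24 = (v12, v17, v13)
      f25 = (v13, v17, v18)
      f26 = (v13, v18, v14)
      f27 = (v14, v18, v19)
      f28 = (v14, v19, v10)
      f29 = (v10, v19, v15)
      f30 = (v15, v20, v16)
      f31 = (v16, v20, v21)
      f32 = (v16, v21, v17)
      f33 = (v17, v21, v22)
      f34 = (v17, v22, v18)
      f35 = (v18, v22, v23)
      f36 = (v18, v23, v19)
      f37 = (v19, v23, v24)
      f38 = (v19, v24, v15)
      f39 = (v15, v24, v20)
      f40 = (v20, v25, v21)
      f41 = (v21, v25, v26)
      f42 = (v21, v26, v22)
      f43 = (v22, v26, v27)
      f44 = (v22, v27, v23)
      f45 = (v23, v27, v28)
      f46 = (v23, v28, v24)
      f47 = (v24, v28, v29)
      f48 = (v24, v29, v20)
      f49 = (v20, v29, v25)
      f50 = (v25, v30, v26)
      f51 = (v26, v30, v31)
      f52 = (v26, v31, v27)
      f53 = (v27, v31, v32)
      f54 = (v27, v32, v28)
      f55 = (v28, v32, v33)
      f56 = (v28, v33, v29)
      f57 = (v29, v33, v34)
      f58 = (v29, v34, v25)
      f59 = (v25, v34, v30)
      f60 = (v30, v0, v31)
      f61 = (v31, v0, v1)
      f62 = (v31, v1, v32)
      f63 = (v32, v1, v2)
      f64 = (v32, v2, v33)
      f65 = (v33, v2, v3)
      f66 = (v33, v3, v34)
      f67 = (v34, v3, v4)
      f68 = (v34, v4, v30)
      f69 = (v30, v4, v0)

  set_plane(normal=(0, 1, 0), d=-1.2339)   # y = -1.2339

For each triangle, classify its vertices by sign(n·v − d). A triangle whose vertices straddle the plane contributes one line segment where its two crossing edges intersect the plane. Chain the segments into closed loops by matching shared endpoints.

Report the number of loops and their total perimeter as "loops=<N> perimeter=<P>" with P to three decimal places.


Straddling triangles (20 of 70):
  (v20,v25,v21) [+-+] → (-2.31105, -1.2339, 0)–(-1.82109, -1.2339, 0.466636)  len=0.6766
  (v21,v25,v26) [+--] → (-1.82109, -1.2339, 0.466636)–(-1.73189, -1.2339, 0.5516)  len=0.1232
  (v21,v26,v22) [+-+] → (-1.73189, -1.2339, 0.5516)–(-1.12435, -1.2339, 0.414996)  len=0.6227
  (v22,v26,v27) [+--] → (-1.12435, -1.2339, 0.414996)–(-0.794822, -1.2339, 0.3409)  len=0.3378
  (v22,v27,v23) [+-+] → (-0.794822, -1.2339, 0.3409)–(-0.794822, -1.2339, 0.0717255)  len=0.2692
  (v23,v27,v28) [+--] → (-0.794822, -1.2339, 0.0717255)–(-0.794822, -1.2339, -0.3409)  len=0.4126
  (v23,v28,v24) [+-+] → (-0.794822, -1.2339, -0.3409)–(-1.33959, -1.2339, -0.463393)  len=0.5584
  (v24,v28,v29) [+--] → (-1.33959, -1.2339, -0.463393)–(-1.73189, -1.2339, -0.5516)  len=0.4021
  (v24,v29,v20) [+-+] → (-1.73189, -1.2339, -0.5516)–(-2.26961, -1.2339, -0.0394673)  len=0.7426
  (v20,v29,v25) [+--] → (-2.26961, -1.2339, -0.0394673)–(-2.31105, -1.2339, 0)  len=0.0572
  (v30,v0,v31) [-+-] → (2.07578, -1.2339, 0)–(1.79705, -1.2339, 0.38362)  len=0.4742
  (v31,v0,v1) [-++] → (1.79705, -1.2339, 0.38362)–(1.67499, -1.2339, 0.5516)  len=0.2076
  (v31,v1,v32) [-+-] → (1.67499, -1.2339, 0.5516)–(1.04358, -1.2339, 0.346437)  len=0.6639
  (v32,v1,v2) [-++] → (1.04358, -1.2339, 0.346437)–(1.02654, -1.2339, 0.3409)  len=0.0179
  (v32,v2,v33) [-+-] → (1.02654, -1.2339, 0.3409)–(1.02654, -1.2339, -0.322983)  len=0.6639
  (v33,v2,v3) [-++] → (1.02654, -1.2339, -0.322983)–(1.02654, -1.2339, -0.3409)  len=0.0179
  (v33,v3,v34) [-+-] → (1.02654, -1.2339, -0.3409)–(1.47753, -1.2339, -0.487435)  len=0.4742
  (v34,v3,v4) [-++] → (1.47753, -1.2339, -0.487435)–(1.67499, -1.2339, -0.5516)  len=0.2076
  (v34,v4,v30) [-+-] → (1.67499, -1.2339, -0.5516)–(1.91189, -1.2339, -0.225555)  len=0.4030
  (v30,v4,v0) [-++] → (1.91189, -1.2339, -0.225555)–(2.07578, -1.2339, 0)  len=0.2788

Chained into 2 loop(s):
  loop 1: 10 segments, perimeter = 4.2023
  loop 2: 10 segments, perimeter = 3.4091
Total perimeter = 7.611

loops=2 perimeter=7.611


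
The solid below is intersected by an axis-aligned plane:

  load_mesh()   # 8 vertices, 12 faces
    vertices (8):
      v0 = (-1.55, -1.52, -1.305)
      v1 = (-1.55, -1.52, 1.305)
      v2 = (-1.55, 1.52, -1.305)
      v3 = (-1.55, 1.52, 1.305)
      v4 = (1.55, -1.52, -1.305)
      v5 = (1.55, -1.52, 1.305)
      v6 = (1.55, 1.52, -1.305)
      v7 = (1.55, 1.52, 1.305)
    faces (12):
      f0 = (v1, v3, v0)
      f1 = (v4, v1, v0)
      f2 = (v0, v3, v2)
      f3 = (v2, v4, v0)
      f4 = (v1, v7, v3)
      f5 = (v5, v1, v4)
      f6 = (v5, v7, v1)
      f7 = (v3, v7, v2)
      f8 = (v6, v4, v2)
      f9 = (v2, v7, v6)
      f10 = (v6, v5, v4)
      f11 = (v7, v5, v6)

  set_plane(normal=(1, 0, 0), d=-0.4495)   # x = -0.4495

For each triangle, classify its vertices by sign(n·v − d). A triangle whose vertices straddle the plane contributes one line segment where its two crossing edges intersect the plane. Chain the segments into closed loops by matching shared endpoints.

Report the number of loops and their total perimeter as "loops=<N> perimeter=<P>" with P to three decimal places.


loops=1 perimeter=11.300

Straddling triangles (8 of 12):
  (v4,v1,v0) [+--] → (-0.4495, -1.52, 0.37845)–(-0.4495, -1.52, -1.305)  len=1.6834
  (v2,v4,v0) [-+-] → (-0.4495, 0.4408, -1.305)–(-0.4495, -1.52, -1.305)  len=1.9608
  (v1,v7,v3) [-+-] → (-0.4495, -0.4408, 1.305)–(-0.4495, 1.52, 1.305)  len=1.9608
  (v5,v1,v4) [+-+] → (-0.4495, -1.52, 1.305)–(-0.4495, -1.52, 0.37845)  len=0.9265
  (v5,v7,v1) [++-] → (-0.4495, -0.4408, 1.305)–(-0.4495, -1.52, 1.305)  len=1.0792
  (v3,v7,v2) [-+-] → (-0.4495, 1.52, 1.305)–(-0.4495, 1.52, -0.37845)  len=1.6834
  (v6,v4,v2) [++-] → (-0.4495, 0.4408, -1.305)–(-0.4495, 1.52, -1.305)  len=1.0792
  (v2,v7,v6) [-++] → (-0.4495, 1.52, -0.37845)–(-0.4495, 1.52, -1.305)  len=0.9265

Chained into 1 loop(s):
  loop 1: 8 segments, perimeter = 11.3000
Total perimeter = 11.300


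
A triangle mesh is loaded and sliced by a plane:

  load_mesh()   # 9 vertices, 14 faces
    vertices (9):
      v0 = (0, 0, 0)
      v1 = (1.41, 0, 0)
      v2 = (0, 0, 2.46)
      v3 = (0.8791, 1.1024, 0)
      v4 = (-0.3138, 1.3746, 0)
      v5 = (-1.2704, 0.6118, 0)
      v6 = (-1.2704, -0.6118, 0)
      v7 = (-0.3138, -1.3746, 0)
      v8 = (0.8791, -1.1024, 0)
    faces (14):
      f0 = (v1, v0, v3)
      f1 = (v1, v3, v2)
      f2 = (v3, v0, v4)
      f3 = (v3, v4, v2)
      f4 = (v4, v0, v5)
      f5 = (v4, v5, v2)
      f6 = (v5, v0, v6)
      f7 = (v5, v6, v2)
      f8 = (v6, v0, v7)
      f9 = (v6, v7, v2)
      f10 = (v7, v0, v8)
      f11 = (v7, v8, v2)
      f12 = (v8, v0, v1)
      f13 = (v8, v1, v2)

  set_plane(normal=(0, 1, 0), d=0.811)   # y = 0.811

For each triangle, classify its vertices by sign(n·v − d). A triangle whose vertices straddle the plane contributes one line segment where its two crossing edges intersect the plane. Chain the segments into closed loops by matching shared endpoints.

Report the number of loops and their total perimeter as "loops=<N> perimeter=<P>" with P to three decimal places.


Straddling triangles (6 of 14):
  (v1,v0,v3) [--+] → (0.646725, 0.811, 0)–(1.01943, 0.811, 0)  len=0.3727
  (v1,v3,v2) [-+-] → (1.01943, 0.811, 0)–(0.646725, 0.811, 0.650258)  len=0.7495
  (v3,v0,v4) [+-+] → (0.646725, 0.811, 0)–(-0.185139, 0.811, 0)  len=0.8319
  (v3,v4,v2) [++-] → (-0.185139, 0.811, 1.00863)–(0.646725, 0.811, 0.650258)  len=0.9058
  (v4,v0,v5) [+--] → (-0.185139, 0.811, 0)–(-1.02059, 0.811, 0)  len=0.8355
  (v4,v5,v2) [+--] → (-1.02059, 0.811, 0)–(-0.185139, 0.811, 1.00863)  len=1.3097

Chained into 1 loop(s):
  loop 1: 6 segments, perimeter = 5.0050
Total perimeter = 5.005

loops=1 perimeter=5.005


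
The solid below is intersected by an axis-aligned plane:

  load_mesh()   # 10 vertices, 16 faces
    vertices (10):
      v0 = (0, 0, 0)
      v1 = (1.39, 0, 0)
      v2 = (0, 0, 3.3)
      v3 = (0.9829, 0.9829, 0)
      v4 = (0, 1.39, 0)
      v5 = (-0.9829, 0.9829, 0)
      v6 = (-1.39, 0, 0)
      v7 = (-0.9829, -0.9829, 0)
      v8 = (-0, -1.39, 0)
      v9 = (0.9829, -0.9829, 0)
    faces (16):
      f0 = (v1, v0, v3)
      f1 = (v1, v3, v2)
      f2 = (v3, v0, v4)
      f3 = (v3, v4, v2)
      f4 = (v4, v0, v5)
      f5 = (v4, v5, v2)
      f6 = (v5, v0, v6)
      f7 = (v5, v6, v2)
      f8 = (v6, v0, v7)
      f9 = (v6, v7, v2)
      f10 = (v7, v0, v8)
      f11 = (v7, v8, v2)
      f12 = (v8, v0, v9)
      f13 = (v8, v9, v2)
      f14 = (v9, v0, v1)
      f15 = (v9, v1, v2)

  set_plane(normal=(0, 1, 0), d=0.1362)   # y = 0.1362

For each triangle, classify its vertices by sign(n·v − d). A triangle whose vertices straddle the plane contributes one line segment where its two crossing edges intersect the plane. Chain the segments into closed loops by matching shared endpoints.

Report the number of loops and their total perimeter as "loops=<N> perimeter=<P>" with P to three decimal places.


Straddling triangles (8 of 16):
  (v1,v0,v3) [--+] → (0.1362, 0.1362, 0)–(1.33359, 0.1362, 0)  len=1.1974
  (v1,v3,v2) [-+-] → (1.33359, 0.1362, 0)–(0.1362, 0.1362, 2.84272)  len=3.0846
  (v3,v0,v4) [+-+] → (0.1362, 0.1362, 0)–(0, 0.1362, 0)  len=0.1362
  (v3,v4,v2) [++-] → (0, 0.1362, 2.97665)–(0.1362, 0.1362, 2.84272)  len=0.1910
  (v4,v0,v5) [+-+] → (0, 0.1362, 0)–(-0.1362, 0.1362, 0)  len=0.1362
  (v4,v5,v2) [++-] → (-0.1362, 0.1362, 2.84272)–(0, 0.1362, 2.97665)  len=0.1910
  (v5,v0,v6) [+--] → (-0.1362, 0.1362, 0)–(-1.33359, 0.1362, 0)  len=1.1974
  (v5,v6,v2) [+--] → (-1.33359, 0.1362, 0)–(-0.1362, 0.1362, 2.84272)  len=3.0846

Chained into 1 loop(s):
  loop 1: 8 segments, perimeter = 9.2184
Total perimeter = 9.218

loops=1 perimeter=9.218


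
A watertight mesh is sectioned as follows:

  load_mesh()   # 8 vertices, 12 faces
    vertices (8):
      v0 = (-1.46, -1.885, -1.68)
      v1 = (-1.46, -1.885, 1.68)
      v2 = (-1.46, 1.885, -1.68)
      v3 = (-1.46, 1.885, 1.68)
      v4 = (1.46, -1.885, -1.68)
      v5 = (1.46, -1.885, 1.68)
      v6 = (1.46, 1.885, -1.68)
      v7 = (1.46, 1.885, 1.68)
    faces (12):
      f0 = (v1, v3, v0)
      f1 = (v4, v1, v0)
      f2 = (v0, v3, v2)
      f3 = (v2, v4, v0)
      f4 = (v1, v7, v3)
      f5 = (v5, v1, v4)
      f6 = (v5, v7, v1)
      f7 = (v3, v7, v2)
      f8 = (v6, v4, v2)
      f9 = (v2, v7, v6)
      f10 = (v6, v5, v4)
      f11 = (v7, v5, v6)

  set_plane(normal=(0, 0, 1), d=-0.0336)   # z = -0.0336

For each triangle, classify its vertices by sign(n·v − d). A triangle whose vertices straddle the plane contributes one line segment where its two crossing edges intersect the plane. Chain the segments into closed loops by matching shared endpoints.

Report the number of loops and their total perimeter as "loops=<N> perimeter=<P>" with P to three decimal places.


loops=1 perimeter=13.380

Straddling triangles (8 of 12):
  (v1,v3,v0) [++-] → (-1.46, -0.0377, -0.0336)–(-1.46, -1.885, -0.0336)  len=1.8473
  (v4,v1,v0) [-+-] → (0.0292, -1.885, -0.0336)–(-1.46, -1.885, -0.0336)  len=1.4892
  (v0,v3,v2) [-+-] → (-1.46, -0.0377, -0.0336)–(-1.46, 1.885, -0.0336)  len=1.9227
  (v5,v1,v4) [++-] → (0.0292, -1.885, -0.0336)–(1.46, -1.885, -0.0336)  len=1.4308
  (v3,v7,v2) [++-] → (-0.0292, 1.885, -0.0336)–(-1.46, 1.885, -0.0336)  len=1.4308
  (v2,v7,v6) [-+-] → (-0.0292, 1.885, -0.0336)–(1.46, 1.885, -0.0336)  len=1.4892
  (v6,v5,v4) [-+-] → (1.46, 0.0377, -0.0336)–(1.46, -1.885, -0.0336)  len=1.9227
  (v7,v5,v6) [++-] → (1.46, 0.0377, -0.0336)–(1.46, 1.885, -0.0336)  len=1.8473

Chained into 1 loop(s):
  loop 1: 8 segments, perimeter = 13.3800
Total perimeter = 13.380


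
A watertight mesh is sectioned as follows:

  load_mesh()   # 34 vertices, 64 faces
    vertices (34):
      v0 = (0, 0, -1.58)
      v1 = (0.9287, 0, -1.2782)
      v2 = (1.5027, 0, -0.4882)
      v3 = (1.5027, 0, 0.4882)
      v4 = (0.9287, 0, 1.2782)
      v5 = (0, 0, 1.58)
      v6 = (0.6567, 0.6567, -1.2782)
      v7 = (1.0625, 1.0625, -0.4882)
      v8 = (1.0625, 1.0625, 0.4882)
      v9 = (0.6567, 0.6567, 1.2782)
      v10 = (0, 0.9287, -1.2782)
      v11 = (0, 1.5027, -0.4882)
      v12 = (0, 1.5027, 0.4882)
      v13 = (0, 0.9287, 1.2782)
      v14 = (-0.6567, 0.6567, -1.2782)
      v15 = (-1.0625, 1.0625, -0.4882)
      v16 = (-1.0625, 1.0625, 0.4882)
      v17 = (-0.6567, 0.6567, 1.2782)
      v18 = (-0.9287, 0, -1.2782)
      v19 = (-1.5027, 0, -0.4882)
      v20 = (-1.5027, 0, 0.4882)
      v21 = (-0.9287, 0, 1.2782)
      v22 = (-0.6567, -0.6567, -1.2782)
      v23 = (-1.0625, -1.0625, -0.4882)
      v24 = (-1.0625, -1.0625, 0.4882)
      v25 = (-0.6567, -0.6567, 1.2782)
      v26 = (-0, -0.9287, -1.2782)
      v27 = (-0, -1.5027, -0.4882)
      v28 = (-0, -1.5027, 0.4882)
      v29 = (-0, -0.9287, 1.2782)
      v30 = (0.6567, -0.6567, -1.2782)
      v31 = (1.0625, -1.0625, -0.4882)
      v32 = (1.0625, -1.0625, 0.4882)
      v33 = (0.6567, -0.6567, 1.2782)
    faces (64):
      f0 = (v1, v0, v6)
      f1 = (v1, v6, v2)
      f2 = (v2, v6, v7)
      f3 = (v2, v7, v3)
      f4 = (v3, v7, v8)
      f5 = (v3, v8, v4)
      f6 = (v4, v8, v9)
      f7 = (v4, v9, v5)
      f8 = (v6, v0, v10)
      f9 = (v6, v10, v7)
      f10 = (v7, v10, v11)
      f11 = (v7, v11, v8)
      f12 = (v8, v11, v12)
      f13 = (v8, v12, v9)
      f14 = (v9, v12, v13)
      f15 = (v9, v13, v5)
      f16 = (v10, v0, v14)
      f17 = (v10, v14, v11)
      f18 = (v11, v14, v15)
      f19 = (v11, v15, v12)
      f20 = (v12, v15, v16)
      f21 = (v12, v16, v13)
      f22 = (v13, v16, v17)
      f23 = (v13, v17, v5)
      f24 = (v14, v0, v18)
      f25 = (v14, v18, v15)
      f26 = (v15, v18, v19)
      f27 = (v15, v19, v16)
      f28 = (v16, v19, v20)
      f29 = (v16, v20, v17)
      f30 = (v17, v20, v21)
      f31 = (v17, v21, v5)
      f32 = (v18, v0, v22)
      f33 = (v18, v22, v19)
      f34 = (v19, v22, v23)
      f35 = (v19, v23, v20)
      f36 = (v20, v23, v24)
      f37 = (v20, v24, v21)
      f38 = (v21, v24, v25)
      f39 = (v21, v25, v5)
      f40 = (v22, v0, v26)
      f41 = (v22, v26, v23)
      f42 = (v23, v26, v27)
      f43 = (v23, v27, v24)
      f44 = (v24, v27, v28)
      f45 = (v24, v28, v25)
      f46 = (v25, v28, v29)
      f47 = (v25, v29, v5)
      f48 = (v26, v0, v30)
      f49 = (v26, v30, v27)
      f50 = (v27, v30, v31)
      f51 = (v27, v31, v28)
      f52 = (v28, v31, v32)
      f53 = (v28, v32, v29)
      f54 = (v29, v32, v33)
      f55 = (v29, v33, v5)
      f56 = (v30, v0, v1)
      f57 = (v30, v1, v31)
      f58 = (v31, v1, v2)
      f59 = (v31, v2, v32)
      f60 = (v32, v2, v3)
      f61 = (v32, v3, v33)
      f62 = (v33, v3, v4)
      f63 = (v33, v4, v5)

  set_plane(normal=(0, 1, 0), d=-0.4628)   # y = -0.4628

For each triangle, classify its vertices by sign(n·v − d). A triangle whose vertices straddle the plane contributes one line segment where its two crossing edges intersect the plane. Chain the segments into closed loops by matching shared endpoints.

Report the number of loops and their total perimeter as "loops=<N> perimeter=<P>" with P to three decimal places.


Straddling triangles (20 of 64):
  (v18,v0,v22) [++-] → (-0.4628, -0.4628, -1.36731)–(-0.737012, -0.4628, -1.2782)  len=0.2883
  (v18,v22,v19) [+-+] → (-0.737012, -0.4628, -1.2782)–(-0.906494, -0.4628, -1.04494)  len=0.2883
  (v19,v22,v23) [+--] → (-0.906494, -0.4628, -1.04494)–(-1.31096, -0.4628, -0.4882)  len=0.6882
  (v19,v23,v20) [+-+] → (-1.31096, -0.4628, -0.4882)–(-1.31096, -0.4628, 0.0629031)  len=0.5511
  (v20,v23,v24) [+--] → (-1.31096, -0.4628, 0.0629031)–(-1.31096, -0.4628, 0.4882)  len=0.4253
  (v20,v24,v21) [+-+] → (-1.31096, -0.4628, 0.4882)–(-0.98698, -0.4628, 0.934095)  len=0.5512
  (v21,v24,v25) [+--] → (-0.98698, -0.4628, 0.934095)–(-0.737012, -0.4628, 1.2782)  len=0.4253
  (v21,v25,v5) [+-+] → (-0.737012, -0.4628, 1.2782)–(-0.4628, -0.4628, 1.36731)  len=0.2883
  (v22,v0,v26) [-+-] → (-0.4628, -0.4628, -1.36731)–(0, -0.4628, -1.4296)  len=0.4670
  (v25,v29,v5) [--+] → (0, -0.4628, 1.4296)–(-0.4628, -0.4628, 1.36731)  len=0.4670
  (v26,v0,v30) [-+-] → (0, -0.4628, -1.4296)–(0.4628, -0.4628, -1.36731)  len=0.4670
  (v29,v33,v5) [--+] → (0.4628, -0.4628, 1.36731)–(0, -0.4628, 1.4296)  len=0.4670
  (v30,v0,v1) [-++] → (0.4628, -0.4628, -1.36731)–(0.737012, -0.4628, -1.2782)  len=0.2883
  (v30,v1,v31) [-+-] → (0.737012, -0.4628, -1.2782)–(0.98698, -0.4628, -0.934095)  len=0.4253
  (v31,v1,v2) [-++] → (0.98698, -0.4628, -0.934095)–(1.31096, -0.4628, -0.4882)  len=0.5512
  (v31,v2,v32) [-+-] → (1.31096, -0.4628, -0.4882)–(1.31096, -0.4628, -0.0629031)  len=0.4253
  (v32,v2,v3) [-++] → (1.31096, -0.4628, -0.0629031)–(1.31096, -0.4628, 0.4882)  len=0.5511
  (v32,v3,v33) [-+-] → (1.31096, -0.4628, 0.4882)–(0.906494, -0.4628, 1.04494)  len=0.6882
  (v33,v3,v4) [-++] → (0.906494, -0.4628, 1.04494)–(0.737012, -0.4628, 1.2782)  len=0.2883
  (v33,v4,v5) [-++] → (0.737012, -0.4628, 1.2782)–(0.4628, -0.4628, 1.36731)  len=0.2883

Chained into 1 loop(s):
  loop 1: 20 segments, perimeter = 8.8799
Total perimeter = 8.880

loops=1 perimeter=8.880


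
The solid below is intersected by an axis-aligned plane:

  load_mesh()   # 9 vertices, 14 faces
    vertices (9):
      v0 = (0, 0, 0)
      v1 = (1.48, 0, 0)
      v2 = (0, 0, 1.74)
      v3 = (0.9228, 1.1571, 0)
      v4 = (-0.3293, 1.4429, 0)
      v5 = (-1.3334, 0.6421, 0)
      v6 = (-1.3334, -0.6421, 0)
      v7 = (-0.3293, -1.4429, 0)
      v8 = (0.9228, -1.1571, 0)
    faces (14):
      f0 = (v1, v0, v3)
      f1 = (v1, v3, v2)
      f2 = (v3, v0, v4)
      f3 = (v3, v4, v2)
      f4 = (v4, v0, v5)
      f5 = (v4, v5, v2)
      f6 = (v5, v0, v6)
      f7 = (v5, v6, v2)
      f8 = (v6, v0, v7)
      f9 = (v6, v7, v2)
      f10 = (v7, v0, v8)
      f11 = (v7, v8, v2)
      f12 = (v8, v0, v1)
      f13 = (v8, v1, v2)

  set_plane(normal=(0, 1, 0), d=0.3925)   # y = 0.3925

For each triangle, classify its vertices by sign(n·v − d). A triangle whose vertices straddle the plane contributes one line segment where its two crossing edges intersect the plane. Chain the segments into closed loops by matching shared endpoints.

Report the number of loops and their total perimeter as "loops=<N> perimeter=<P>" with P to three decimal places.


Straddling triangles (8 of 14):
  (v1,v0,v3) [--+] → (0.313023, 0.3925, 0)–(1.29099, 0.3925, 0)  len=0.9780
  (v1,v3,v2) [-+-] → (1.29099, 0.3925, 0)–(0.313023, 0.3925, 1.14977)  len=1.5094
  (v3,v0,v4) [+-+] → (0.313023, 0.3925, 0)–(-0.0895767, 0.3925, 0)  len=0.4026
  (v3,v4,v2) [++-] → (-0.0895767, 0.3925, 1.26668)–(0.313023, 0.3925, 1.14977)  len=0.4192
  (v4,v0,v5) [+-+] → (-0.0895767, 0.3925, 0)–(-0.815075, 0.3925, 0)  len=0.7255
  (v4,v5,v2) [++-] → (-0.815075, 0.3925, 0.676381)–(-0.0895767, 0.3925, 1.26668)  len=0.9353
  (v5,v0,v6) [+--] → (-0.815075, 0.3925, 0)–(-1.3334, 0.3925, 0)  len=0.5183
  (v5,v6,v2) [+--] → (-1.3334, 0.3925, 0)–(-0.815075, 0.3925, 0.676381)  len=0.8521

Chained into 1 loop(s):
  loop 1: 8 segments, perimeter = 6.3405
Total perimeter = 6.341

loops=1 perimeter=6.341


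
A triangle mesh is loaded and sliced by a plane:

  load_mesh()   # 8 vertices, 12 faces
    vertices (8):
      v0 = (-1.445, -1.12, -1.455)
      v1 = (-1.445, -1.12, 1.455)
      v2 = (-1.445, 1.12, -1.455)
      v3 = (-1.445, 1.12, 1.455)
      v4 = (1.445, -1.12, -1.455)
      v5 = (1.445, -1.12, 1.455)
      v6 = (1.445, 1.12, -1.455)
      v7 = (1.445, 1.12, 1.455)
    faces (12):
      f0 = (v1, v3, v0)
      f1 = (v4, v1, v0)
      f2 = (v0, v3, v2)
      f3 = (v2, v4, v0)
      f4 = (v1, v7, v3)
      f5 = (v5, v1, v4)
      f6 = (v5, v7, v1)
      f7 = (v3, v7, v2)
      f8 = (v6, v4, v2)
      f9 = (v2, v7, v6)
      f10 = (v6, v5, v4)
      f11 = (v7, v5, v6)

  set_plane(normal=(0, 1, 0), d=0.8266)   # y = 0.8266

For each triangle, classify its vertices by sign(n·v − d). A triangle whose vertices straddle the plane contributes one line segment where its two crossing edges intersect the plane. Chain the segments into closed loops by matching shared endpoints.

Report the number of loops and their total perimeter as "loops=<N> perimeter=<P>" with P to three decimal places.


Straddling triangles (8 of 12):
  (v1,v3,v0) [-+-] → (-1.445, 0.8266, 1.455)–(-1.445, 0.8266, 1.07384)  len=0.3812
  (v0,v3,v2) [-++] → (-1.445, 0.8266, 1.07384)–(-1.445, 0.8266, -1.455)  len=2.5288
  (v2,v4,v0) [+--] → (-1.06646, 0.8266, -1.455)–(-1.445, 0.8266, -1.455)  len=0.3785
  (v1,v7,v3) [-++] → (1.06646, 0.8266, 1.455)–(-1.445, 0.8266, 1.455)  len=2.5115
  (v5,v7,v1) [-+-] → (1.445, 0.8266, 1.455)–(1.06646, 0.8266, 1.455)  len=0.3785
  (v6,v4,v2) [+-+] → (1.445, 0.8266, -1.455)–(-1.06646, 0.8266, -1.455)  len=2.5115
  (v6,v5,v4) [+--] → (1.445, 0.8266, -1.07384)–(1.445, 0.8266, -1.455)  len=0.3812
  (v7,v5,v6) [+-+] → (1.445, 0.8266, 1.455)–(1.445, 0.8266, -1.07384)  len=2.5288

Chained into 1 loop(s):
  loop 1: 8 segments, perimeter = 11.6000
Total perimeter = 11.600

loops=1 perimeter=11.600


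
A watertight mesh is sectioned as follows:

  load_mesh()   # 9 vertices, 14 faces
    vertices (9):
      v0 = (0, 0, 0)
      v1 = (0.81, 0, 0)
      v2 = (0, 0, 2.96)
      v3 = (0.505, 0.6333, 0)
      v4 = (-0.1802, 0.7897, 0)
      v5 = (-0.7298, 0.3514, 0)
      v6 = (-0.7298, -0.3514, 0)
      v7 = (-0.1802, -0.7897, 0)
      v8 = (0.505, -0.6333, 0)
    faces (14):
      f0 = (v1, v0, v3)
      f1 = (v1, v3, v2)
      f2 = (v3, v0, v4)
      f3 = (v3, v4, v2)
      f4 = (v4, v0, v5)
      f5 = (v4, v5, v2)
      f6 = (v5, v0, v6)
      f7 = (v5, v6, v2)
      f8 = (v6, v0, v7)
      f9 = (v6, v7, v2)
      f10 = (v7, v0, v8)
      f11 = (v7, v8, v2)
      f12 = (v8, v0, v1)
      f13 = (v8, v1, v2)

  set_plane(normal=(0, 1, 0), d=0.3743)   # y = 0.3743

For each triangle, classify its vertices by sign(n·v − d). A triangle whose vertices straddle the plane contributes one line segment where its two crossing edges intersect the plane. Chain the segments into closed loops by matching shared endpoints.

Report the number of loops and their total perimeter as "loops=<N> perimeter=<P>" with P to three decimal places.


loops=1 perimeter=4.777

Straddling triangles (6 of 14):
  (v1,v0,v3) [--+] → (0.298471, 0.3743, 0)–(0.629736, 0.3743, 0)  len=0.3313
  (v1,v3,v2) [-+-] → (0.629736, 0.3743, 0)–(0.298471, 0.3743, 1.21055)  len=1.2551
  (v3,v0,v4) [+-+] → (0.298471, 0.3743, 0)–(-0.0854107, 0.3743, 0)  len=0.3839
  (v3,v4,v2) [++-] → (-0.0854107, 0.3743, 1.55703)–(0.298471, 0.3743, 1.21055)  len=0.5171
  (v4,v0,v5) [+--] → (-0.0854107, 0.3743, 0)–(-0.701085, 0.3743, 0)  len=0.6157
  (v4,v5,v2) [+--] → (-0.701085, 0.3743, 0)–(-0.0854107, 0.3743, 1.55703)  len=1.6743

Chained into 1 loop(s):
  loop 1: 6 segments, perimeter = 4.7773
Total perimeter = 4.777


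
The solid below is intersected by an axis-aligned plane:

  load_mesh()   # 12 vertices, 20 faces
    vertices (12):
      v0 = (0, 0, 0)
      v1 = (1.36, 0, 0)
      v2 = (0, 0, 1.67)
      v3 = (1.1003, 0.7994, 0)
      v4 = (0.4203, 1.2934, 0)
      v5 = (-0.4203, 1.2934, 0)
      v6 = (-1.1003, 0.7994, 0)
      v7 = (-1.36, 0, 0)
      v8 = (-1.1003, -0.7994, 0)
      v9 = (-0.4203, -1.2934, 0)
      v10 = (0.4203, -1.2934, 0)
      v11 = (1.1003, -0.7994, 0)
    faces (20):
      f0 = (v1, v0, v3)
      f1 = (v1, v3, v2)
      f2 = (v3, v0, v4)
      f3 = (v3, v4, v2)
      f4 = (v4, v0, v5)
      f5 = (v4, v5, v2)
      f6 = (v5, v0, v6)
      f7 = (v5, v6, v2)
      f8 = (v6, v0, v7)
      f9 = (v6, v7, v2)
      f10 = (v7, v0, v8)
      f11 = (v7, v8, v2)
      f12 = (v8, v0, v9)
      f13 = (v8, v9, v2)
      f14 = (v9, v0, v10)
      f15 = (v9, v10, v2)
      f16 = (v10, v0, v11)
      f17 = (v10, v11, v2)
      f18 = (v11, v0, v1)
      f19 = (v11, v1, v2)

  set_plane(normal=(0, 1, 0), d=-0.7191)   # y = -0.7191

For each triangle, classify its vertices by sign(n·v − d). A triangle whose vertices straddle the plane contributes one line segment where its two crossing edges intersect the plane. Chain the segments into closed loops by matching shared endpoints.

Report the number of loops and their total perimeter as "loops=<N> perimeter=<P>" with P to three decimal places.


loops=1 perimeter=5.051

Straddling triangles (10 of 20):
  (v7,v0,v8) [++-] → (-0.989774, -0.7191, 0)–(-1.12639, -0.7191, 0)  len=0.1366
  (v7,v8,v2) [+-+] → (-1.12639, -0.7191, 0)–(-0.989774, -0.7191, 0.167752)  len=0.2163
  (v8,v0,v9) [-+-] → (-0.989774, -0.7191, 0)–(-0.233677, -0.7191, 0)  len=0.7561
  (v8,v9,v2) [--+] → (-0.233677, -0.7191, 0.741519)–(-0.989774, -0.7191, 0.167752)  len=0.9492
  (v9,v0,v10) [-+-] → (-0.233677, -0.7191, 0)–(0.233677, -0.7191, 0)  len=0.4674
  (v9,v10,v2) [--+] → (0.233677, -0.7191, 0.741519)–(-0.233677, -0.7191, 0.741519)  len=0.4674
  (v10,v0,v11) [-+-] → (0.233677, -0.7191, 0)–(0.989774, -0.7191, 0)  len=0.7561
  (v10,v11,v2) [--+] → (0.989774, -0.7191, 0.167752)–(0.233677, -0.7191, 0.741519)  len=0.9492
  (v11,v0,v1) [-++] → (0.989774, -0.7191, 0)–(1.12639, -0.7191, 0)  len=0.1366
  (v11,v1,v2) [-++] → (1.12639, -0.7191, 0)–(0.989774, -0.7191, 0.167752)  len=0.2163

Chained into 1 loop(s):
  loop 1: 10 segments, perimeter = 5.0511
Total perimeter = 5.051


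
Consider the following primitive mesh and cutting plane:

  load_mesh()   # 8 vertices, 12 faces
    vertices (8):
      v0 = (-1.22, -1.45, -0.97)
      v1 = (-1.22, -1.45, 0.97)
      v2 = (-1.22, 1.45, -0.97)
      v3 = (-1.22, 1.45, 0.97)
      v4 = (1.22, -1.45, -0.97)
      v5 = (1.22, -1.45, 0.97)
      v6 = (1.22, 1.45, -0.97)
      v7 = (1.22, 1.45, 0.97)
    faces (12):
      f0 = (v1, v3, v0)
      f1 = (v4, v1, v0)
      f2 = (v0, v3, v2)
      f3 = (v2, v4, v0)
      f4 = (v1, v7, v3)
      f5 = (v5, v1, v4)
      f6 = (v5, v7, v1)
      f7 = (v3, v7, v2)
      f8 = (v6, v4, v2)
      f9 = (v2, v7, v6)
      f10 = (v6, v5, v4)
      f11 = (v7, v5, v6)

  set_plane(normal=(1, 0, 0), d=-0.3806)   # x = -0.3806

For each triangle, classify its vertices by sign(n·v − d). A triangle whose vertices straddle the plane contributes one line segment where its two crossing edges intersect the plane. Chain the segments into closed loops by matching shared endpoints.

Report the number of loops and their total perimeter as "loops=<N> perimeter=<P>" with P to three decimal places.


loops=1 perimeter=9.680

Straddling triangles (8 of 12):
  (v4,v1,v0) [+--] → (-0.3806, -1.45, 0.302608)–(-0.3806, -1.45, -0.97)  len=1.2726
  (v2,v4,v0) [-+-] → (-0.3806, 0.452352, -0.97)–(-0.3806, -1.45, -0.97)  len=1.9024
  (v1,v7,v3) [-+-] → (-0.3806, -0.452352, 0.97)–(-0.3806, 1.45, 0.97)  len=1.9024
  (v5,v1,v4) [+-+] → (-0.3806, -1.45, 0.97)–(-0.3806, -1.45, 0.302608)  len=0.6674
  (v5,v7,v1) [++-] → (-0.3806, -0.452352, 0.97)–(-0.3806, -1.45, 0.97)  len=0.9976
  (v3,v7,v2) [-+-] → (-0.3806, 1.45, 0.97)–(-0.3806, 1.45, -0.302608)  len=1.2726
  (v6,v4,v2) [++-] → (-0.3806, 0.452352, -0.97)–(-0.3806, 1.45, -0.97)  len=0.9976
  (v2,v7,v6) [-++] → (-0.3806, 1.45, -0.302608)–(-0.3806, 1.45, -0.97)  len=0.6674

Chained into 1 loop(s):
  loop 1: 8 segments, perimeter = 9.6800
Total perimeter = 9.680


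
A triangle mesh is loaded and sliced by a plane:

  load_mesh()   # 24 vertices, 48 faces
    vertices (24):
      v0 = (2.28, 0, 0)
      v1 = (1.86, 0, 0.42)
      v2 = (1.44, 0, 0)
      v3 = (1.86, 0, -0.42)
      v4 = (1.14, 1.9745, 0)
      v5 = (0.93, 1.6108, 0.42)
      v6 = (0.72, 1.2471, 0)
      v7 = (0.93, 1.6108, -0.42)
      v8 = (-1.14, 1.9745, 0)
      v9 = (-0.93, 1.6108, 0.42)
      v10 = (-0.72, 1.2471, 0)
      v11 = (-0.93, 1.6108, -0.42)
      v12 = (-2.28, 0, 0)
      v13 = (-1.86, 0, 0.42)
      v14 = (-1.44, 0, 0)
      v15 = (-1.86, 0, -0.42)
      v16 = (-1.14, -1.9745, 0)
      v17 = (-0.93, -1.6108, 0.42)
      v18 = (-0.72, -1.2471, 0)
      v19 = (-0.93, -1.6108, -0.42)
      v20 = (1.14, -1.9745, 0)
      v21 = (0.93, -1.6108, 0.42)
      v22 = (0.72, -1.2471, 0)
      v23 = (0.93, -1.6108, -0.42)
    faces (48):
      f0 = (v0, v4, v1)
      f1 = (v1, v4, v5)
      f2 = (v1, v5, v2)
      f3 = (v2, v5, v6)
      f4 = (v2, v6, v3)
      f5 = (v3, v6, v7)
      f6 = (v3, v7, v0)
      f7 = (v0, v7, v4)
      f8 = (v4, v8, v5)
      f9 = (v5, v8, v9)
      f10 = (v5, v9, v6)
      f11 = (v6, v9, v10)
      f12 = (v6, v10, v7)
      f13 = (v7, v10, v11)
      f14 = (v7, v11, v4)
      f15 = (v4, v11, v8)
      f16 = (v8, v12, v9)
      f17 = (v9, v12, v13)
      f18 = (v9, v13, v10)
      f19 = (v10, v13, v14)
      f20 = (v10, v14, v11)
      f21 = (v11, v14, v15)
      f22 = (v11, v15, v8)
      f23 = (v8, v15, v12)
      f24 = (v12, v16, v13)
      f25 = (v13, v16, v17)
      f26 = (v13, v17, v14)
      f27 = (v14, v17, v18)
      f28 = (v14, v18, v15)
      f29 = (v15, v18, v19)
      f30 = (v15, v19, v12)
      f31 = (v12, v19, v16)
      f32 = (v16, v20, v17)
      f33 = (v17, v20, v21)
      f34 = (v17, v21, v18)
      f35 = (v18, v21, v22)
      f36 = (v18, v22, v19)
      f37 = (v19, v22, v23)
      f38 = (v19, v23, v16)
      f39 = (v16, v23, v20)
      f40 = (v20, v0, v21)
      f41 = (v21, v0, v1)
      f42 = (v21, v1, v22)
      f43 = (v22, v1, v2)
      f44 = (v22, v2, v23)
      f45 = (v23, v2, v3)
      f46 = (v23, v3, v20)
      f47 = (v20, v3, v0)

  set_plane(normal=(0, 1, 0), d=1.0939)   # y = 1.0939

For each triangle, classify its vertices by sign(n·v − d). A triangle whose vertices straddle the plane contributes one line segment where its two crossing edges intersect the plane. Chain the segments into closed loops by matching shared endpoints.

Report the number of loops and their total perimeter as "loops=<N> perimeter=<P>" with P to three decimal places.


Straddling triangles (16 of 48):
  (v0,v4,v1) [-+-] → (1.64842, 1.0939, 0)–(1.46111, 1.0939, 0.187314)  len=0.2649
  (v1,v4,v5) [-++] → (1.46111, 1.0939, 0.187314)–(1.22843, 1.0939, 0.42)  len=0.3291
  (v1,v5,v2) [-+-] → (1.22843, 1.0939, 0.42)–(1.09366, 1.0939, 0.285223)  len=0.1906
  (v2,v5,v6) [-++] → (1.09366, 1.0939, 0.285223)–(0.808448, 1.0939, 0)  len=0.4034
  (v2,v6,v3) [-+-] → (0.808448, 1.0939, 0)–(0.860043, 1.0939, -0.0515949)  len=0.0730
  (v3,v6,v7) [-++] → (0.860043, 1.0939, -0.0515949)–(1.22843, 1.0939, -0.42)  len=0.5210
  (v3,v7,v0) [-+-] → (1.22843, 1.0939, -0.42)–(1.36321, 1.0939, -0.285223)  len=0.1906
  (v0,v7,v4) [-++] → (1.36321, 1.0939, -0.285223)–(1.64842, 1.0939, 0)  len=0.4034
  (v8,v12,v9) [+-+] → (-1.64842, 1.0939, 0)–(-1.36321, 1.0939, 0.285223)  len=0.4034
  (v9,v12,v13) [+--] → (-1.36321, 1.0939, 0.285223)–(-1.22843, 1.0939, 0.42)  len=0.1906
  (v9,v13,v10) [+-+] → (-1.22843, 1.0939, 0.42)–(-0.860043, 1.0939, 0.0515949)  len=0.5210
  (v10,v13,v14) [+--] → (-0.860043, 1.0939, 0.0515949)–(-0.808448, 1.0939, 0)  len=0.0730
  (v10,v14,v11) [+-+] → (-0.808448, 1.0939, 0)–(-1.09366, 1.0939, -0.285223)  len=0.4034
  (v11,v14,v15) [+--] → (-1.09366, 1.0939, -0.285223)–(-1.22843, 1.0939, -0.42)  len=0.1906
  (v11,v15,v8) [+-+] → (-1.22843, 1.0939, -0.42)–(-1.46111, 1.0939, -0.187314)  len=0.3291
  (v8,v15,v12) [+--] → (-1.46111, 1.0939, -0.187314)–(-1.64842, 1.0939, 0)  len=0.2649

Chained into 2 loop(s):
  loop 1: 8 segments, perimeter = 2.3758
  loop 2: 8 segments, perimeter = 2.3758
Total perimeter = 4.752

loops=2 perimeter=4.752


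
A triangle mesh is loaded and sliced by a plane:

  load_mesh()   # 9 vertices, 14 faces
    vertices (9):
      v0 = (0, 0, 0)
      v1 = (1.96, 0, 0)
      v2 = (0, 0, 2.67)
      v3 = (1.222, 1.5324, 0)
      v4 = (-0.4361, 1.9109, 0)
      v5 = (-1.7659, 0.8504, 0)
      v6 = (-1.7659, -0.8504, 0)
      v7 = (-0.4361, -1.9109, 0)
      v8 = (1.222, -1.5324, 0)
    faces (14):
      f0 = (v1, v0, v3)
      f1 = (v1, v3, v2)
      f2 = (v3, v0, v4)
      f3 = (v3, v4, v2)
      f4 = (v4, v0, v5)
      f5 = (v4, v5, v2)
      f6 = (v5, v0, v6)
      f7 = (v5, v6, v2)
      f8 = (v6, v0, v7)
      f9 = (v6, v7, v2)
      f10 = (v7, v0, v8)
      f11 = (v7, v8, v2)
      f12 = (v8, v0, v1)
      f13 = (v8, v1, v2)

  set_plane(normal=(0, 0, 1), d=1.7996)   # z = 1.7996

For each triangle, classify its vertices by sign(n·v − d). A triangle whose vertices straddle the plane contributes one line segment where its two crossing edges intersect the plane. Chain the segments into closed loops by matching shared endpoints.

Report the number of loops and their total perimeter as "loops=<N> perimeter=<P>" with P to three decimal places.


Straddling triangles (7 of 14):
  (v1,v3,v2) [--+] → (0.398363, 0.499551, 1.7996)–(0.638945, 0, 1.7996)  len=0.5545
  (v3,v4,v2) [--+] → (-0.142165, 0.622939, 1.7996)–(0.398363, 0.499551, 1.7996)  len=0.5544
  (v4,v5,v2) [--+] → (-0.57567, 0.277224, 1.7996)–(-0.142165, 0.622939, 1.7996)  len=0.5545
  (v5,v6,v2) [--+] → (-0.57567, -0.277224, 1.7996)–(-0.57567, 0.277224, 1.7996)  len=0.5544
  (v6,v7,v2) [--+] → (-0.142165, -0.622939, 1.7996)–(-0.57567, -0.277224, 1.7996)  len=0.5545
  (v7,v8,v2) [--+] → (0.398363, -0.499551, 1.7996)–(-0.142165, -0.622939, 1.7996)  len=0.5544
  (v8,v1,v2) [--+] → (0.638945, 0, 1.7996)–(0.398363, -0.499551, 1.7996)  len=0.5545

Chained into 1 loop(s):
  loop 1: 7 segments, perimeter = 3.8812
Total perimeter = 3.881

loops=1 perimeter=3.881
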